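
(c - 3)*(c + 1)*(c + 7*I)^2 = c^4 - 2*c^3 + 14*I*c^3 - 52*c^2 - 28*I*c^2 + 98*c - 42*I*c + 147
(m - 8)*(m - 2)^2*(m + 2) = m^4 - 10*m^3 + 12*m^2 + 40*m - 64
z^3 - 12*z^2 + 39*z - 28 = (z - 7)*(z - 4)*(z - 1)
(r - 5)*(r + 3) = r^2 - 2*r - 15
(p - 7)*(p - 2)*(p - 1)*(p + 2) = p^4 - 8*p^3 + 3*p^2 + 32*p - 28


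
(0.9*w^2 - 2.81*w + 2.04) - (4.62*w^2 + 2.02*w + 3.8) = -3.72*w^2 - 4.83*w - 1.76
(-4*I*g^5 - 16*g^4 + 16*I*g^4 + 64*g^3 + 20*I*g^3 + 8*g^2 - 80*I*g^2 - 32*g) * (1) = -4*I*g^5 - 16*g^4 + 16*I*g^4 + 64*g^3 + 20*I*g^3 + 8*g^2 - 80*I*g^2 - 32*g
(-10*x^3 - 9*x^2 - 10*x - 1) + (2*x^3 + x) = -8*x^3 - 9*x^2 - 9*x - 1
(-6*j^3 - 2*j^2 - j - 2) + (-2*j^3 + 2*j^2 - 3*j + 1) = -8*j^3 - 4*j - 1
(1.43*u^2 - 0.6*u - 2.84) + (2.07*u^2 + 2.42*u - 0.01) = 3.5*u^2 + 1.82*u - 2.85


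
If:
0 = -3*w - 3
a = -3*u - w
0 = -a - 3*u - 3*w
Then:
No Solution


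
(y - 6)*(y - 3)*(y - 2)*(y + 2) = y^4 - 9*y^3 + 14*y^2 + 36*y - 72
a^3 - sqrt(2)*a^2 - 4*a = a*(a - 2*sqrt(2))*(a + sqrt(2))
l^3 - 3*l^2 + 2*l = l*(l - 2)*(l - 1)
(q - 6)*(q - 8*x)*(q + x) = q^3 - 7*q^2*x - 6*q^2 - 8*q*x^2 + 42*q*x + 48*x^2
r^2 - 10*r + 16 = (r - 8)*(r - 2)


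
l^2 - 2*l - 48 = (l - 8)*(l + 6)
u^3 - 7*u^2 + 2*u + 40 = (u - 5)*(u - 4)*(u + 2)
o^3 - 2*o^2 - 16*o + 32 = (o - 4)*(o - 2)*(o + 4)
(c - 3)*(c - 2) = c^2 - 5*c + 6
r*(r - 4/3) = r^2 - 4*r/3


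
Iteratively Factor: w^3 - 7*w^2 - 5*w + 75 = (w - 5)*(w^2 - 2*w - 15) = (w - 5)^2*(w + 3)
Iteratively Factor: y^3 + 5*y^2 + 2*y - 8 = (y - 1)*(y^2 + 6*y + 8) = (y - 1)*(y + 2)*(y + 4)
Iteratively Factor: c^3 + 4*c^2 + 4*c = (c + 2)*(c^2 + 2*c) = c*(c + 2)*(c + 2)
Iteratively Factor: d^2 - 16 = (d - 4)*(d + 4)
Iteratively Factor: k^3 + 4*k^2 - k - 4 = (k - 1)*(k^2 + 5*k + 4) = (k - 1)*(k + 4)*(k + 1)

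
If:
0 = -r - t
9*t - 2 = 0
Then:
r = -2/9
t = 2/9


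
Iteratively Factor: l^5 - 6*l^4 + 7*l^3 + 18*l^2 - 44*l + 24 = (l - 2)*(l^4 - 4*l^3 - l^2 + 16*l - 12) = (l - 2)*(l + 2)*(l^3 - 6*l^2 + 11*l - 6) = (l - 2)*(l - 1)*(l + 2)*(l^2 - 5*l + 6) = (l - 3)*(l - 2)*(l - 1)*(l + 2)*(l - 2)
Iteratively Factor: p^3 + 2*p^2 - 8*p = (p - 2)*(p^2 + 4*p) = (p - 2)*(p + 4)*(p)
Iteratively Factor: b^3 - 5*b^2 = (b)*(b^2 - 5*b) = b^2*(b - 5)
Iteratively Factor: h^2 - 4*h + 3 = (h - 3)*(h - 1)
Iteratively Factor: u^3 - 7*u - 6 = (u + 2)*(u^2 - 2*u - 3) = (u + 1)*(u + 2)*(u - 3)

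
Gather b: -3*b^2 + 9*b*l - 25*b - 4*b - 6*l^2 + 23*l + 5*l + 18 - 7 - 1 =-3*b^2 + b*(9*l - 29) - 6*l^2 + 28*l + 10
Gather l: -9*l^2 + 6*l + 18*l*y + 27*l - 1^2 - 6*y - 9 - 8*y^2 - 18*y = -9*l^2 + l*(18*y + 33) - 8*y^2 - 24*y - 10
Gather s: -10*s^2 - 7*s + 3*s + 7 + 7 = -10*s^2 - 4*s + 14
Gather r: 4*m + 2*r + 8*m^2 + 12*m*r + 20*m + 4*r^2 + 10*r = 8*m^2 + 24*m + 4*r^2 + r*(12*m + 12)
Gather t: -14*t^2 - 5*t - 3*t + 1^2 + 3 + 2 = -14*t^2 - 8*t + 6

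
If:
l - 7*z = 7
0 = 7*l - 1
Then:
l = 1/7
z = -48/49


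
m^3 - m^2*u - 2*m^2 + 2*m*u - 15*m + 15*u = (m - 5)*(m + 3)*(m - u)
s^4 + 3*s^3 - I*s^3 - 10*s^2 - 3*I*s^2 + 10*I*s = s*(s - 2)*(s + 5)*(s - I)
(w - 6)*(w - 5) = w^2 - 11*w + 30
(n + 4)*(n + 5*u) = n^2 + 5*n*u + 4*n + 20*u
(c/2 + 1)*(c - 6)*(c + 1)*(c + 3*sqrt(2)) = c^4/2 - 3*c^3/2 + 3*sqrt(2)*c^3/2 - 8*c^2 - 9*sqrt(2)*c^2/2 - 24*sqrt(2)*c - 6*c - 18*sqrt(2)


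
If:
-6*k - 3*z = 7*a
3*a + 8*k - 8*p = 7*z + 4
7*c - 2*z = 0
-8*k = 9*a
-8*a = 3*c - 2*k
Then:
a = 0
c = 0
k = 0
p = -1/2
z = 0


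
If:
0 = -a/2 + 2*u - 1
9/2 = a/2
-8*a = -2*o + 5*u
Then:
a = 9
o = 343/8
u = 11/4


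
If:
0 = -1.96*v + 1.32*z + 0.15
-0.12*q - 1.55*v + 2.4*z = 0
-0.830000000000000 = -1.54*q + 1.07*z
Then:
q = 0.64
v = 0.17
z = 0.14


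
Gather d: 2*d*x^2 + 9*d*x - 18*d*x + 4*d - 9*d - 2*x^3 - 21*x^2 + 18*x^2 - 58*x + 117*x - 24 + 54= d*(2*x^2 - 9*x - 5) - 2*x^3 - 3*x^2 + 59*x + 30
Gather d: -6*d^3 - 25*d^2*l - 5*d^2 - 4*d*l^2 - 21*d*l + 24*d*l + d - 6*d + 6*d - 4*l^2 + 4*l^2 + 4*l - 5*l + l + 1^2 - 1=-6*d^3 + d^2*(-25*l - 5) + d*(-4*l^2 + 3*l + 1)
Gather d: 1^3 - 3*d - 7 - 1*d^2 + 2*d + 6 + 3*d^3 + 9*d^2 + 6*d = 3*d^3 + 8*d^2 + 5*d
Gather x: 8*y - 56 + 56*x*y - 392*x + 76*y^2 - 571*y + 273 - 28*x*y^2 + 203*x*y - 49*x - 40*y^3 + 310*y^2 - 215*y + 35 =x*(-28*y^2 + 259*y - 441) - 40*y^3 + 386*y^2 - 778*y + 252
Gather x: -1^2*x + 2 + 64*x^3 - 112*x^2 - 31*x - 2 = 64*x^3 - 112*x^2 - 32*x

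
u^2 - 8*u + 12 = (u - 6)*(u - 2)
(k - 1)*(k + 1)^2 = k^3 + k^2 - k - 1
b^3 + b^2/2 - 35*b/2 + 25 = (b - 5/2)*(b - 2)*(b + 5)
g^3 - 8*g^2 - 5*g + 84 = (g - 7)*(g - 4)*(g + 3)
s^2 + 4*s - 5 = (s - 1)*(s + 5)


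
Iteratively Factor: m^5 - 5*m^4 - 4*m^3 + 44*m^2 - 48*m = (m + 3)*(m^4 - 8*m^3 + 20*m^2 - 16*m) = (m - 2)*(m + 3)*(m^3 - 6*m^2 + 8*m) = m*(m - 2)*(m + 3)*(m^2 - 6*m + 8) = m*(m - 4)*(m - 2)*(m + 3)*(m - 2)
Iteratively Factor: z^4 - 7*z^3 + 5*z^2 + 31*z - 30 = (z - 1)*(z^3 - 6*z^2 - z + 30) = (z - 1)*(z + 2)*(z^2 - 8*z + 15) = (z - 5)*(z - 1)*(z + 2)*(z - 3)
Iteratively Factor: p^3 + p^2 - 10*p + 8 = (p + 4)*(p^2 - 3*p + 2) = (p - 1)*(p + 4)*(p - 2)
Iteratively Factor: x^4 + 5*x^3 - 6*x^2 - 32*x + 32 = (x + 4)*(x^3 + x^2 - 10*x + 8) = (x - 2)*(x + 4)*(x^2 + 3*x - 4) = (x - 2)*(x + 4)^2*(x - 1)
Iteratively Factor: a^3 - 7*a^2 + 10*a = (a - 5)*(a^2 - 2*a) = (a - 5)*(a - 2)*(a)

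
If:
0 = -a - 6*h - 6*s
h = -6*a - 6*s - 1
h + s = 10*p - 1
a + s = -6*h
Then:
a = -6/35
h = 1/35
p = 18/175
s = 0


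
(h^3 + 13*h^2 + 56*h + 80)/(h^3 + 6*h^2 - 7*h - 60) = (h + 4)/(h - 3)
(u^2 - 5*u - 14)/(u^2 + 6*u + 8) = (u - 7)/(u + 4)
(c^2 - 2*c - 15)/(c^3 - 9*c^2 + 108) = (c - 5)/(c^2 - 12*c + 36)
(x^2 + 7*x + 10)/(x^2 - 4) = (x + 5)/(x - 2)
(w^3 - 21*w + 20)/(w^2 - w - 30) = (w^2 - 5*w + 4)/(w - 6)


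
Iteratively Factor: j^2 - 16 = (j + 4)*(j - 4)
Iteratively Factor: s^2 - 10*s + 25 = (s - 5)*(s - 5)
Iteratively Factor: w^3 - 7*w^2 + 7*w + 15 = (w + 1)*(w^2 - 8*w + 15) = (w - 3)*(w + 1)*(w - 5)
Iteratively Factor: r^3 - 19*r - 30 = (r - 5)*(r^2 + 5*r + 6) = (r - 5)*(r + 3)*(r + 2)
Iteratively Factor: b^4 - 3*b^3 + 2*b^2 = (b - 1)*(b^3 - 2*b^2) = (b - 2)*(b - 1)*(b^2) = b*(b - 2)*(b - 1)*(b)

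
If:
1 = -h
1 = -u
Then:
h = -1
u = -1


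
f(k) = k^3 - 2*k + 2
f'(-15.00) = 673.00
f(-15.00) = -3343.00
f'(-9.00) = 241.00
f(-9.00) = -709.00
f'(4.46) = 57.67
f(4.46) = 81.80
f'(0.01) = -2.00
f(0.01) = 1.98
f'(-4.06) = 47.45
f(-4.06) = -56.80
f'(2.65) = 19.07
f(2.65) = 15.31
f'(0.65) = -0.73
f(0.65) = 0.97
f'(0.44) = -1.42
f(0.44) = 1.21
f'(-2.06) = 10.73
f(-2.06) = -2.62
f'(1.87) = 8.49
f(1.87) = 4.80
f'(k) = 3*k^2 - 2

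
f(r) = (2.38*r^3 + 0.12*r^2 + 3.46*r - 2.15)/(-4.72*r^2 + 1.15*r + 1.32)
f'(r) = (9.44*r - 1.15)*(2.38*r^3 + 0.12*r^2 + 3.46*r - 2.15)/(-4.72*r^2 + 1.15*r + 1.32)^2 + (7.14*r^2 + 0.24*r + 3.46)/(-4.72*r^2 + 1.15*r + 1.32) = (-11.2336*r^4 + 5.474*r^3 + 25.894*r^2 - 19.9792*r + 7.0397)/(22.2784*r^4 - 10.856*r^3 - 11.1383*r^2 + 3.036*r + 1.7424)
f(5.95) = -3.30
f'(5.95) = -0.48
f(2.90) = -1.91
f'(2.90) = -0.40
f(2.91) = -1.91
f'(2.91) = -0.40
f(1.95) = -1.58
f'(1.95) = -0.27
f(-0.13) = -2.39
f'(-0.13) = 8.46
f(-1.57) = 1.36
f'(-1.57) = 0.09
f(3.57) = -2.19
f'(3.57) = -0.44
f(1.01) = -1.68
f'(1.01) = 1.33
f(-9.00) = 4.49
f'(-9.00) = -0.49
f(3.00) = -1.95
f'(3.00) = -0.41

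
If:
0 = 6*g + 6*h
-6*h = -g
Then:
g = 0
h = 0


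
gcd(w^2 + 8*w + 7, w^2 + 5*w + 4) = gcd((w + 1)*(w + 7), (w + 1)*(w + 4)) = w + 1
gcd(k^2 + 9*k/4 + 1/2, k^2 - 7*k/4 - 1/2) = k + 1/4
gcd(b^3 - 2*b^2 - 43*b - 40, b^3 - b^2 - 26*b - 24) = b + 1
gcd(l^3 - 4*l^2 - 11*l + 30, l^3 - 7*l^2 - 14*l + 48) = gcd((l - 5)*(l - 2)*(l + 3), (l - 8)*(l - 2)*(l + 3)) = l^2 + l - 6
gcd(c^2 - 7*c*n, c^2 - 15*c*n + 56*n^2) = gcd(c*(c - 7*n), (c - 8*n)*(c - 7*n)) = c - 7*n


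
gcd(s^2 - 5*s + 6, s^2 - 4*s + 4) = s - 2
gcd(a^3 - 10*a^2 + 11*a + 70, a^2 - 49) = a - 7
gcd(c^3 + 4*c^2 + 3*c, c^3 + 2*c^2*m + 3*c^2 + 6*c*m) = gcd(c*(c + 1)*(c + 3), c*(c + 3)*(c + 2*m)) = c^2 + 3*c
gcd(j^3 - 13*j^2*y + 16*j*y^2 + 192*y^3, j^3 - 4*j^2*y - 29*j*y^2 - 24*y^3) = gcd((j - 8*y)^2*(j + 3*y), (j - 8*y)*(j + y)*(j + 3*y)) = -j^2 + 5*j*y + 24*y^2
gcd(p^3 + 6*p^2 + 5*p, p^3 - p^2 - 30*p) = p^2 + 5*p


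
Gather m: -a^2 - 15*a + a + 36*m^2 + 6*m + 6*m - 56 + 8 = -a^2 - 14*a + 36*m^2 + 12*m - 48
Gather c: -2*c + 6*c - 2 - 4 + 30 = 4*c + 24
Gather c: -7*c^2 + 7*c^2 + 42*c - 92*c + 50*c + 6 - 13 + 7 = 0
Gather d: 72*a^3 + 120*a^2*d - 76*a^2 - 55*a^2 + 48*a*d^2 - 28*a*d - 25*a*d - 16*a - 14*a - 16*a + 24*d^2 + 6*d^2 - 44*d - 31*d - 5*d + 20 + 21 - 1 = 72*a^3 - 131*a^2 - 46*a + d^2*(48*a + 30) + d*(120*a^2 - 53*a - 80) + 40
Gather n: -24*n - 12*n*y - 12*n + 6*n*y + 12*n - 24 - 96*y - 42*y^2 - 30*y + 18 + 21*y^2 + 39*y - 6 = n*(-6*y - 24) - 21*y^2 - 87*y - 12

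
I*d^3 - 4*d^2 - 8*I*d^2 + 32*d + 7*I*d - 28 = (d - 7)*(d + 4*I)*(I*d - I)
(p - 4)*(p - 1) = p^2 - 5*p + 4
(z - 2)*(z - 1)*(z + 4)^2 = z^4 + 5*z^3 - 6*z^2 - 32*z + 32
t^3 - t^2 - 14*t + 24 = (t - 3)*(t - 2)*(t + 4)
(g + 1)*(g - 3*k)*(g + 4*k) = g^3 + g^2*k + g^2 - 12*g*k^2 + g*k - 12*k^2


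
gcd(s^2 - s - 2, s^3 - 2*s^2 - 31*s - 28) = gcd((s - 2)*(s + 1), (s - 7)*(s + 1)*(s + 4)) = s + 1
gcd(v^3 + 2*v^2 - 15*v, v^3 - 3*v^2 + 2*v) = v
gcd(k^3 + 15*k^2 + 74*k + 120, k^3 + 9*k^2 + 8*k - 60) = k^2 + 11*k + 30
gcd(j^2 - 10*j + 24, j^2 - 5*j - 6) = j - 6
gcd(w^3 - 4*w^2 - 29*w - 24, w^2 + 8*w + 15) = w + 3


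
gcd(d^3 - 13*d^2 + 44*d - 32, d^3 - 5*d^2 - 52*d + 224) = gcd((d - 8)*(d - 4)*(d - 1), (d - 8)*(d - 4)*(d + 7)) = d^2 - 12*d + 32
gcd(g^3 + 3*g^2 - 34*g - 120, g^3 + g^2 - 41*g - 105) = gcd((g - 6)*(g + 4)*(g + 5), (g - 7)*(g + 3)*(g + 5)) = g + 5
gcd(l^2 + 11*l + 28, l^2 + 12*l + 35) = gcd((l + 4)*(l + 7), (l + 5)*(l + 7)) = l + 7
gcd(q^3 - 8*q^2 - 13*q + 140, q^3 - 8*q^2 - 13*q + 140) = q^3 - 8*q^2 - 13*q + 140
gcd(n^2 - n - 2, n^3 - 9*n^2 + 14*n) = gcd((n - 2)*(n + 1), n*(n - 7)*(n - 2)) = n - 2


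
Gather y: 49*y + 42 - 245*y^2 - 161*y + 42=-245*y^2 - 112*y + 84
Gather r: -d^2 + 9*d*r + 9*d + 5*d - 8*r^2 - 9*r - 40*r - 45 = -d^2 + 14*d - 8*r^2 + r*(9*d - 49) - 45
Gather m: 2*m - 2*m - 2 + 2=0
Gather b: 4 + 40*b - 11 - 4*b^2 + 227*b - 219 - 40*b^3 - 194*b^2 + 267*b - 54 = -40*b^3 - 198*b^2 + 534*b - 280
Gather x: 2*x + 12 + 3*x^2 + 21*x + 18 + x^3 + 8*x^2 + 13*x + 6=x^3 + 11*x^2 + 36*x + 36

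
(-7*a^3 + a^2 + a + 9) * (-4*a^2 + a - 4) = 28*a^5 - 11*a^4 + 25*a^3 - 39*a^2 + 5*a - 36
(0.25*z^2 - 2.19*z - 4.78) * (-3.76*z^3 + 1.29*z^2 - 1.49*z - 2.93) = -0.94*z^5 + 8.5569*z^4 + 14.7752*z^3 - 3.6356*z^2 + 13.5389*z + 14.0054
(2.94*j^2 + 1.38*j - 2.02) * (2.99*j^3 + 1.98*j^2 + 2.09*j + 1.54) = 8.7906*j^5 + 9.9474*j^4 + 2.8372*j^3 + 3.4122*j^2 - 2.0966*j - 3.1108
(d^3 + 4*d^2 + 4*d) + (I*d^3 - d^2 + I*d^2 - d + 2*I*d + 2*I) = d^3 + I*d^3 + 3*d^2 + I*d^2 + 3*d + 2*I*d + 2*I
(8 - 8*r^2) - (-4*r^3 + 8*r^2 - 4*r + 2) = 4*r^3 - 16*r^2 + 4*r + 6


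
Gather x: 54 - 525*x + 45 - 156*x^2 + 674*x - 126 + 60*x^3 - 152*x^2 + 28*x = 60*x^3 - 308*x^2 + 177*x - 27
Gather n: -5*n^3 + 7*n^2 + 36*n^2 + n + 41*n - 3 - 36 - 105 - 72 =-5*n^3 + 43*n^2 + 42*n - 216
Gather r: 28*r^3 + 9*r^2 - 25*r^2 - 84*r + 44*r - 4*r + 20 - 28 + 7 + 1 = 28*r^3 - 16*r^2 - 44*r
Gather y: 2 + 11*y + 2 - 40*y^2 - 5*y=-40*y^2 + 6*y + 4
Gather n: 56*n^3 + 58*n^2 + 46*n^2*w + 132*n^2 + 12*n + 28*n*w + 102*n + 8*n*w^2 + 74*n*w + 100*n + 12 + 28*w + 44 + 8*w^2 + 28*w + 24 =56*n^3 + n^2*(46*w + 190) + n*(8*w^2 + 102*w + 214) + 8*w^2 + 56*w + 80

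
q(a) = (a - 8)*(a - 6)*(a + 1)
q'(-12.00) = 778.00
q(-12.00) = -3960.00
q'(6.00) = -14.00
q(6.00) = 0.00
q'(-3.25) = 150.19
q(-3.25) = -234.14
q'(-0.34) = 43.19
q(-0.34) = 34.90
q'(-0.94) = 61.09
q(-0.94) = 3.72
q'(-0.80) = 56.72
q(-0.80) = 11.97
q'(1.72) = -1.84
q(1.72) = 73.11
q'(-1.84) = 92.00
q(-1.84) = -64.80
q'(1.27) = 5.82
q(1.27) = 72.26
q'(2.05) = -6.69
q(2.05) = 71.68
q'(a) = (a - 8)*(a - 6) + (a - 8)*(a + 1) + (a - 6)*(a + 1)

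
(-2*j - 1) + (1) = -2*j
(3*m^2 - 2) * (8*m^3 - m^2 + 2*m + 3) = 24*m^5 - 3*m^4 - 10*m^3 + 11*m^2 - 4*m - 6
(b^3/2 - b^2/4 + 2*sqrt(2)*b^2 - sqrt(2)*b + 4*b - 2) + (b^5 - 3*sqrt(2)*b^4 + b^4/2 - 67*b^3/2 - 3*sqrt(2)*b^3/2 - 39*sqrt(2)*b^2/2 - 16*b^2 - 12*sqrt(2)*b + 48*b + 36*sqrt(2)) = b^5 - 3*sqrt(2)*b^4 + b^4/2 - 33*b^3 - 3*sqrt(2)*b^3/2 - 35*sqrt(2)*b^2/2 - 65*b^2/4 - 13*sqrt(2)*b + 52*b - 2 + 36*sqrt(2)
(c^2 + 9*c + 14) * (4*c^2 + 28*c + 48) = 4*c^4 + 64*c^3 + 356*c^2 + 824*c + 672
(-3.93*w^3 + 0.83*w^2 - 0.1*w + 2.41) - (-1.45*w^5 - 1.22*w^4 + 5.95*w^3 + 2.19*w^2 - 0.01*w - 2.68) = 1.45*w^5 + 1.22*w^4 - 9.88*w^3 - 1.36*w^2 - 0.09*w + 5.09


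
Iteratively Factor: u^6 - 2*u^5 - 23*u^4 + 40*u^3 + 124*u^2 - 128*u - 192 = (u - 2)*(u^5 - 23*u^3 - 6*u^2 + 112*u + 96) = (u - 3)*(u - 2)*(u^4 + 3*u^3 - 14*u^2 - 48*u - 32) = (u - 3)*(u - 2)*(u + 2)*(u^3 + u^2 - 16*u - 16) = (u - 3)*(u - 2)*(u + 1)*(u + 2)*(u^2 - 16) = (u - 4)*(u - 3)*(u - 2)*(u + 1)*(u + 2)*(u + 4)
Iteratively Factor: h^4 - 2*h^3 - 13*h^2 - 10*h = (h - 5)*(h^3 + 3*h^2 + 2*h) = (h - 5)*(h + 1)*(h^2 + 2*h) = h*(h - 5)*(h + 1)*(h + 2)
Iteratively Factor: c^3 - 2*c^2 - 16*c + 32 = (c - 2)*(c^2 - 16) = (c - 2)*(c + 4)*(c - 4)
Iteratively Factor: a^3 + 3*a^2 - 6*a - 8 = (a + 4)*(a^2 - a - 2) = (a + 1)*(a + 4)*(a - 2)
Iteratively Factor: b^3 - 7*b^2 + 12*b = (b - 3)*(b^2 - 4*b) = (b - 4)*(b - 3)*(b)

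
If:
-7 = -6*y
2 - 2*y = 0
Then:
No Solution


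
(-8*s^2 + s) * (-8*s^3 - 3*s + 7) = 64*s^5 - 8*s^4 + 24*s^3 - 59*s^2 + 7*s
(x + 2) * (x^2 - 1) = x^3 + 2*x^2 - x - 2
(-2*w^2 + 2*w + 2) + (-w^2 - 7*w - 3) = -3*w^2 - 5*w - 1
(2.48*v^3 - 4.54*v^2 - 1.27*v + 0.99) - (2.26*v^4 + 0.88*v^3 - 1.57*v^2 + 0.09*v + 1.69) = -2.26*v^4 + 1.6*v^3 - 2.97*v^2 - 1.36*v - 0.7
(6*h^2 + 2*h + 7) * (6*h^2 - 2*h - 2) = 36*h^4 + 26*h^2 - 18*h - 14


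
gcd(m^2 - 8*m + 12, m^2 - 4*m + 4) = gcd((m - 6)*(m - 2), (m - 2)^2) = m - 2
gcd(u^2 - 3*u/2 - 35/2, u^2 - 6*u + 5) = u - 5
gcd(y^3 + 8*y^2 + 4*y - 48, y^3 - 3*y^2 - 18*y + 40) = y^2 + 2*y - 8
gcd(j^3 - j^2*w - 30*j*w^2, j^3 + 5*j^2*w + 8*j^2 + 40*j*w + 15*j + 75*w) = j + 5*w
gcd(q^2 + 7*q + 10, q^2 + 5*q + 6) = q + 2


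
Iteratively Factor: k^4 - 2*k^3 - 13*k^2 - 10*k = (k + 1)*(k^3 - 3*k^2 - 10*k) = (k + 1)*(k + 2)*(k^2 - 5*k) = (k - 5)*(k + 1)*(k + 2)*(k)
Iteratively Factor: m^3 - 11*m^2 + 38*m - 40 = (m - 5)*(m^2 - 6*m + 8) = (m - 5)*(m - 4)*(m - 2)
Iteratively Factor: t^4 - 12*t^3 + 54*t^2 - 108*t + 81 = (t - 3)*(t^3 - 9*t^2 + 27*t - 27) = (t - 3)^2*(t^2 - 6*t + 9) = (t - 3)^3*(t - 3)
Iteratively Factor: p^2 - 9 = (p + 3)*(p - 3)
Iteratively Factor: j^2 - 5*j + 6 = (j - 3)*(j - 2)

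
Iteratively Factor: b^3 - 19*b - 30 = (b - 5)*(b^2 + 5*b + 6) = (b - 5)*(b + 2)*(b + 3)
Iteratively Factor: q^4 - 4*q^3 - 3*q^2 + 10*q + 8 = (q - 2)*(q^3 - 2*q^2 - 7*q - 4) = (q - 2)*(q + 1)*(q^2 - 3*q - 4) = (q - 4)*(q - 2)*(q + 1)*(q + 1)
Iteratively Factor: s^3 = (s)*(s^2) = s^2*(s)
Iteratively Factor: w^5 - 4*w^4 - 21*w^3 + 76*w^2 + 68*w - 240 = (w - 3)*(w^4 - w^3 - 24*w^2 + 4*w + 80) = (w - 3)*(w - 2)*(w^3 + w^2 - 22*w - 40) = (w - 3)*(w - 2)*(w + 4)*(w^2 - 3*w - 10) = (w - 5)*(w - 3)*(w - 2)*(w + 4)*(w + 2)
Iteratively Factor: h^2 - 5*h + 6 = (h - 2)*(h - 3)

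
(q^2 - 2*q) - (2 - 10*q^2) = 11*q^2 - 2*q - 2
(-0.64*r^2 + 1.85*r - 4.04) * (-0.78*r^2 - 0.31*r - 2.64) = 0.4992*r^4 - 1.2446*r^3 + 4.2673*r^2 - 3.6316*r + 10.6656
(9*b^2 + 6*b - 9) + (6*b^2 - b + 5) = 15*b^2 + 5*b - 4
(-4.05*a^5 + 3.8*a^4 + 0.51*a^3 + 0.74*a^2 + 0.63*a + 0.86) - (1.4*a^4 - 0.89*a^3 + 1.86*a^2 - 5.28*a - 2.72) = -4.05*a^5 + 2.4*a^4 + 1.4*a^3 - 1.12*a^2 + 5.91*a + 3.58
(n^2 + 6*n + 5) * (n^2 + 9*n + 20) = n^4 + 15*n^3 + 79*n^2 + 165*n + 100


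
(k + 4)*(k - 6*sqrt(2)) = k^2 - 6*sqrt(2)*k + 4*k - 24*sqrt(2)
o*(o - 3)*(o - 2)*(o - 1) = o^4 - 6*o^3 + 11*o^2 - 6*o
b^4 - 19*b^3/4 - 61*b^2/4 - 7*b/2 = b*(b - 7)*(b + 1/4)*(b + 2)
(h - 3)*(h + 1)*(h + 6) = h^3 + 4*h^2 - 15*h - 18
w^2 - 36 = (w - 6)*(w + 6)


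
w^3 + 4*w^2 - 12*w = w*(w - 2)*(w + 6)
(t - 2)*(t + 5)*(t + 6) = t^3 + 9*t^2 + 8*t - 60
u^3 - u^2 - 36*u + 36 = (u - 6)*(u - 1)*(u + 6)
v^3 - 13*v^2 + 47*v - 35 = (v - 7)*(v - 5)*(v - 1)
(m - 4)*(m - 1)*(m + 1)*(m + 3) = m^4 - m^3 - 13*m^2 + m + 12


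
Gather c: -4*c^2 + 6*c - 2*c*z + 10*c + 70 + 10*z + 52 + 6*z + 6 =-4*c^2 + c*(16 - 2*z) + 16*z + 128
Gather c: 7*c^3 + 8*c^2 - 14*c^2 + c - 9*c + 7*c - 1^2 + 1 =7*c^3 - 6*c^2 - c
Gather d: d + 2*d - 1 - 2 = 3*d - 3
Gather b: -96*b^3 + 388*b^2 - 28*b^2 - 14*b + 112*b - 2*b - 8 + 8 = -96*b^3 + 360*b^2 + 96*b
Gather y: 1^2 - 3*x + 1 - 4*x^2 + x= -4*x^2 - 2*x + 2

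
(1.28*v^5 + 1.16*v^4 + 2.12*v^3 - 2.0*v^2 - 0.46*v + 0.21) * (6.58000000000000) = 8.4224*v^5 + 7.6328*v^4 + 13.9496*v^3 - 13.16*v^2 - 3.0268*v + 1.3818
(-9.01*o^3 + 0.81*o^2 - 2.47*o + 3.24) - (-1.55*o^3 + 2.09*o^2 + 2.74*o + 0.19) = -7.46*o^3 - 1.28*o^2 - 5.21*o + 3.05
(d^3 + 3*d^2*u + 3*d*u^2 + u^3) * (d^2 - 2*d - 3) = d^5 + 3*d^4*u - 2*d^4 + 3*d^3*u^2 - 6*d^3*u - 3*d^3 + d^2*u^3 - 6*d^2*u^2 - 9*d^2*u - 2*d*u^3 - 9*d*u^2 - 3*u^3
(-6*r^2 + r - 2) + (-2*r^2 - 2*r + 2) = -8*r^2 - r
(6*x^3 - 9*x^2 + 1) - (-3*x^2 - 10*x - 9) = 6*x^3 - 6*x^2 + 10*x + 10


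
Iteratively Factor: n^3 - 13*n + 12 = (n + 4)*(n^2 - 4*n + 3) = (n - 1)*(n + 4)*(n - 3)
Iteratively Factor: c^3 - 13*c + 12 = (c - 1)*(c^2 + c - 12) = (c - 3)*(c - 1)*(c + 4)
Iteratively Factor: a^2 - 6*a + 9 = (a - 3)*(a - 3)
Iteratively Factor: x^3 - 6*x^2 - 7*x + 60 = (x + 3)*(x^2 - 9*x + 20) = (x - 4)*(x + 3)*(x - 5)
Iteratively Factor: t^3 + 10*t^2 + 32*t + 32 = (t + 4)*(t^2 + 6*t + 8) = (t + 2)*(t + 4)*(t + 4)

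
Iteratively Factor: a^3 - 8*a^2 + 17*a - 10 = (a - 5)*(a^2 - 3*a + 2) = (a - 5)*(a - 1)*(a - 2)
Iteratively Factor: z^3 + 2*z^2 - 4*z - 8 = (z + 2)*(z^2 - 4) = (z + 2)^2*(z - 2)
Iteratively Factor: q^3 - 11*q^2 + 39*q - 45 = (q - 3)*(q^2 - 8*q + 15) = (q - 3)^2*(q - 5)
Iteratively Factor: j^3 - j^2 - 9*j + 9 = (j - 3)*(j^2 + 2*j - 3) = (j - 3)*(j + 3)*(j - 1)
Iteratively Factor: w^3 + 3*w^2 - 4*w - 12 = (w + 2)*(w^2 + w - 6) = (w + 2)*(w + 3)*(w - 2)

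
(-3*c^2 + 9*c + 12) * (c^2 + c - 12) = -3*c^4 + 6*c^3 + 57*c^2 - 96*c - 144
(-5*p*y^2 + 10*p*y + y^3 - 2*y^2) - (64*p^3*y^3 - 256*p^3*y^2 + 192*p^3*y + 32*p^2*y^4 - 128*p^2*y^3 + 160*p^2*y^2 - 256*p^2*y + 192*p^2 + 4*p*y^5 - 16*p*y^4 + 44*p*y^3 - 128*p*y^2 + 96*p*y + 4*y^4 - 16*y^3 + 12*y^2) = -64*p^3*y^3 + 256*p^3*y^2 - 192*p^3*y - 32*p^2*y^4 + 128*p^2*y^3 - 160*p^2*y^2 + 256*p^2*y - 192*p^2 - 4*p*y^5 + 16*p*y^4 - 44*p*y^3 + 123*p*y^2 - 86*p*y - 4*y^4 + 17*y^3 - 14*y^2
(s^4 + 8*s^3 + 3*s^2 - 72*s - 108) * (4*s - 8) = 4*s^5 + 24*s^4 - 52*s^3 - 312*s^2 + 144*s + 864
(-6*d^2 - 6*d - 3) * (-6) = 36*d^2 + 36*d + 18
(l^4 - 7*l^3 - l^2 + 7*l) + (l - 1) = l^4 - 7*l^3 - l^2 + 8*l - 1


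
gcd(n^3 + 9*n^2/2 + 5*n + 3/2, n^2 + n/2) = n + 1/2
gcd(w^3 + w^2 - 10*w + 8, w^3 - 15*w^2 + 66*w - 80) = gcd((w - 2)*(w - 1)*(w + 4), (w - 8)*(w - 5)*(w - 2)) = w - 2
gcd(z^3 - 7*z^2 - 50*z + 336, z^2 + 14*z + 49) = z + 7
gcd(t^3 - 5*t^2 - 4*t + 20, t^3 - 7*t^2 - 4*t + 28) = t^2 - 4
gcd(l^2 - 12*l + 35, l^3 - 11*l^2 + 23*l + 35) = l^2 - 12*l + 35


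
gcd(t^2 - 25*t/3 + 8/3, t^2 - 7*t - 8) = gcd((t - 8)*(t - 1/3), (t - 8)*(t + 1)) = t - 8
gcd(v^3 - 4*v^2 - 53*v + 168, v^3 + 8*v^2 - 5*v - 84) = v^2 + 4*v - 21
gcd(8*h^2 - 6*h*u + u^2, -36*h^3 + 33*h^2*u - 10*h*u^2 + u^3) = -4*h + u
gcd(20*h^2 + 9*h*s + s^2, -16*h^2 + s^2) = 4*h + s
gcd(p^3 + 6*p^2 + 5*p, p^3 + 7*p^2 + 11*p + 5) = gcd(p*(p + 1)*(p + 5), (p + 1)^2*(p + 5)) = p^2 + 6*p + 5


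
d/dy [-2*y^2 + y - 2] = 1 - 4*y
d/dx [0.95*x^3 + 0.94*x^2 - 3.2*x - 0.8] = 2.85*x^2 + 1.88*x - 3.2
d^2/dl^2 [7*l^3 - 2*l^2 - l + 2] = 42*l - 4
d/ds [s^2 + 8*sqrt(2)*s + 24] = 2*s + 8*sqrt(2)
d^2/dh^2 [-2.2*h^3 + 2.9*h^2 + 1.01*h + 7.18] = 5.8 - 13.2*h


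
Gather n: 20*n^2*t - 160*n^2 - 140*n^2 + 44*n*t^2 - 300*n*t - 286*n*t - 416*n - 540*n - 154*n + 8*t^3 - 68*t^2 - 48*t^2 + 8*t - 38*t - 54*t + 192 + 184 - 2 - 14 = n^2*(20*t - 300) + n*(44*t^2 - 586*t - 1110) + 8*t^3 - 116*t^2 - 84*t + 360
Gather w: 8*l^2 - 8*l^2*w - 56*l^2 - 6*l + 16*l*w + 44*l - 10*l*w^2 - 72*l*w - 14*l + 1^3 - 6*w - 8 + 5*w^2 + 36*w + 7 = -48*l^2 + 24*l + w^2*(5 - 10*l) + w*(-8*l^2 - 56*l + 30)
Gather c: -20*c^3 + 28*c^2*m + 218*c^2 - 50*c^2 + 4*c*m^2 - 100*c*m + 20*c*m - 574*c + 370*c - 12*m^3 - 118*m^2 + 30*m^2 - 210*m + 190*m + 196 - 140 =-20*c^3 + c^2*(28*m + 168) + c*(4*m^2 - 80*m - 204) - 12*m^3 - 88*m^2 - 20*m + 56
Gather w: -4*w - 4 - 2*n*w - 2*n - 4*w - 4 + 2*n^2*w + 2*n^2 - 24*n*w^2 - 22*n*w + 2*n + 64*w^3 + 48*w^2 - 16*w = 2*n^2 + 64*w^3 + w^2*(48 - 24*n) + w*(2*n^2 - 24*n - 24) - 8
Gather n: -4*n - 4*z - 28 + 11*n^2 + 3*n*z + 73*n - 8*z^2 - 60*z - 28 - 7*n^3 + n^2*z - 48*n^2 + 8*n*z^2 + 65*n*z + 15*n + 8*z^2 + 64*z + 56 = -7*n^3 + n^2*(z - 37) + n*(8*z^2 + 68*z + 84)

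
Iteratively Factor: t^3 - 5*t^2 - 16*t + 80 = (t + 4)*(t^2 - 9*t + 20) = (t - 4)*(t + 4)*(t - 5)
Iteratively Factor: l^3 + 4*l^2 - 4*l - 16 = (l - 2)*(l^2 + 6*l + 8) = (l - 2)*(l + 4)*(l + 2)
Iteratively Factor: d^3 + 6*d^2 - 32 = (d - 2)*(d^2 + 8*d + 16) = (d - 2)*(d + 4)*(d + 4)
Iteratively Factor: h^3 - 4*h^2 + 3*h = (h)*(h^2 - 4*h + 3) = h*(h - 3)*(h - 1)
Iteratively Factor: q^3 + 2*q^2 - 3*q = (q - 1)*(q^2 + 3*q) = q*(q - 1)*(q + 3)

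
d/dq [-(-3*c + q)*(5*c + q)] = -2*c - 2*q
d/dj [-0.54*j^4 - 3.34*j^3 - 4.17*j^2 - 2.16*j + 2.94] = -2.16*j^3 - 10.02*j^2 - 8.34*j - 2.16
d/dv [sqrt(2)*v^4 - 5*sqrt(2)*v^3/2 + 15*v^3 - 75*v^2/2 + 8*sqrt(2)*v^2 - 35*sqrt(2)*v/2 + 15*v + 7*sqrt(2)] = 4*sqrt(2)*v^3 - 15*sqrt(2)*v^2/2 + 45*v^2 - 75*v + 16*sqrt(2)*v - 35*sqrt(2)/2 + 15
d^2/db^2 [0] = 0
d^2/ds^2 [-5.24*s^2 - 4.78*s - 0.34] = -10.4800000000000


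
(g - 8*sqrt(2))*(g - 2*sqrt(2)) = g^2 - 10*sqrt(2)*g + 32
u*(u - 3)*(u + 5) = u^3 + 2*u^2 - 15*u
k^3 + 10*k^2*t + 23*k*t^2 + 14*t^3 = (k + t)*(k + 2*t)*(k + 7*t)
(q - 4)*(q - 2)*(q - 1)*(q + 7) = q^4 - 35*q^2 + 90*q - 56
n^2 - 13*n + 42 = (n - 7)*(n - 6)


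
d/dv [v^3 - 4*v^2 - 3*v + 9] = 3*v^2 - 8*v - 3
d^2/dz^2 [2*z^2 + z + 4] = 4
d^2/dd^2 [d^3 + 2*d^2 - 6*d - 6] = 6*d + 4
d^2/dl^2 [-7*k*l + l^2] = 2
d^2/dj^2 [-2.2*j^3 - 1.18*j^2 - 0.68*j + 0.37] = -13.2*j - 2.36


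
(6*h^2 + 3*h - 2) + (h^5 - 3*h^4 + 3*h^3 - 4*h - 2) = h^5 - 3*h^4 + 3*h^3 + 6*h^2 - h - 4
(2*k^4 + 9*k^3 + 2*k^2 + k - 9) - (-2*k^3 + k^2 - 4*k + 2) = 2*k^4 + 11*k^3 + k^2 + 5*k - 11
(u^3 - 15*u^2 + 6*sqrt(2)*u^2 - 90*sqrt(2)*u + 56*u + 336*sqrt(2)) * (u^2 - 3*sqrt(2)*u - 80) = u^5 - 15*u^4 + 3*sqrt(2)*u^4 - 45*sqrt(2)*u^3 - 60*u^3 - 312*sqrt(2)*u^2 + 1740*u^2 - 6496*u + 7200*sqrt(2)*u - 26880*sqrt(2)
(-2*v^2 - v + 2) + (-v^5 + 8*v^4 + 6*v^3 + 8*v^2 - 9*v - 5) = -v^5 + 8*v^4 + 6*v^3 + 6*v^2 - 10*v - 3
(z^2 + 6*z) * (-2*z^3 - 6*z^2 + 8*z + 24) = -2*z^5 - 18*z^4 - 28*z^3 + 72*z^2 + 144*z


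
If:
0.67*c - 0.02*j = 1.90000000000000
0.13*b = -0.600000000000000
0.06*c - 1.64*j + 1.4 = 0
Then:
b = -4.62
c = 2.86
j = 0.96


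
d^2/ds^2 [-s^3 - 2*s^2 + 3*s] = -6*s - 4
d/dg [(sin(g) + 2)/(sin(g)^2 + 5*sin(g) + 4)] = (-4*sin(g) + cos(g)^2 - 7)*cos(g)/(sin(g)^2 + 5*sin(g) + 4)^2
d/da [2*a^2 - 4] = 4*a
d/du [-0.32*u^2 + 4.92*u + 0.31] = 4.92 - 0.64*u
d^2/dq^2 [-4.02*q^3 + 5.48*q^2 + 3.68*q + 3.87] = 10.96 - 24.12*q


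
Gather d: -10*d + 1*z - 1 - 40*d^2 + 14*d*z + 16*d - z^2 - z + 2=-40*d^2 + d*(14*z + 6) - z^2 + 1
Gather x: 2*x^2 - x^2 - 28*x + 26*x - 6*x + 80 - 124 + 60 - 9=x^2 - 8*x + 7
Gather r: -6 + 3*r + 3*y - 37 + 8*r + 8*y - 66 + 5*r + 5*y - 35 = 16*r + 16*y - 144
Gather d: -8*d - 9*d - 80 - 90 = -17*d - 170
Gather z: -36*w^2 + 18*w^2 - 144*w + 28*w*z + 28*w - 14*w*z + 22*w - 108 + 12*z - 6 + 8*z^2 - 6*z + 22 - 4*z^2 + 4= -18*w^2 - 94*w + 4*z^2 + z*(14*w + 6) - 88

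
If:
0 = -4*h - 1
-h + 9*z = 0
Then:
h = -1/4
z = -1/36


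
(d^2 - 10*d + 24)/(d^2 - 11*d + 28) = (d - 6)/(d - 7)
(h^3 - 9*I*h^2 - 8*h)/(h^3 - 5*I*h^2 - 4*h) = (h - 8*I)/(h - 4*I)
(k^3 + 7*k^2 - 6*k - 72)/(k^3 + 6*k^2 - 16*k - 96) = (k - 3)/(k - 4)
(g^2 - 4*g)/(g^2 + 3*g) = (g - 4)/(g + 3)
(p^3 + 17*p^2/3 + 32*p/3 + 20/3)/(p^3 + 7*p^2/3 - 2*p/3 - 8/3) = (3*p^2 + 11*p + 10)/(3*p^2 + p - 4)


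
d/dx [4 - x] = -1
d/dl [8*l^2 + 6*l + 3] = 16*l + 6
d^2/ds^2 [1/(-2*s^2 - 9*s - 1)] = 2*(4*s^2 + 18*s - (4*s + 9)^2 + 2)/(2*s^2 + 9*s + 1)^3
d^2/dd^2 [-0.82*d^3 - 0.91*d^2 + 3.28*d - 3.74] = -4.92*d - 1.82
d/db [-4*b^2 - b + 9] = -8*b - 1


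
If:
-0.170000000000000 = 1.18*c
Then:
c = -0.14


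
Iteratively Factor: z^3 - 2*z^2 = (z)*(z^2 - 2*z) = z^2*(z - 2)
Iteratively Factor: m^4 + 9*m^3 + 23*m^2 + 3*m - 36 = (m + 3)*(m^3 + 6*m^2 + 5*m - 12) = (m + 3)*(m + 4)*(m^2 + 2*m - 3) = (m + 3)^2*(m + 4)*(m - 1)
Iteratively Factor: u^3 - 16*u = (u)*(u^2 - 16) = u*(u - 4)*(u + 4)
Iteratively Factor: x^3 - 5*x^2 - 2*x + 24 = (x + 2)*(x^2 - 7*x + 12) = (x - 4)*(x + 2)*(x - 3)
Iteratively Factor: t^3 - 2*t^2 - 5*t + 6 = (t + 2)*(t^2 - 4*t + 3) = (t - 3)*(t + 2)*(t - 1)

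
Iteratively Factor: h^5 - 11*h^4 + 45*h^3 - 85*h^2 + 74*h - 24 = (h - 2)*(h^4 - 9*h^3 + 27*h^2 - 31*h + 12) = (h - 2)*(h - 1)*(h^3 - 8*h^2 + 19*h - 12) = (h - 3)*(h - 2)*(h - 1)*(h^2 - 5*h + 4) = (h - 3)*(h - 2)*(h - 1)^2*(h - 4)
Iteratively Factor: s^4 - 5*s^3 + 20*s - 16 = (s - 1)*(s^3 - 4*s^2 - 4*s + 16) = (s - 1)*(s + 2)*(s^2 - 6*s + 8) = (s - 2)*(s - 1)*(s + 2)*(s - 4)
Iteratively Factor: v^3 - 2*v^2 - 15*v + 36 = (v - 3)*(v^2 + v - 12) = (v - 3)*(v + 4)*(v - 3)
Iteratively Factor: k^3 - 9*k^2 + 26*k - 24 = (k - 2)*(k^2 - 7*k + 12) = (k - 4)*(k - 2)*(k - 3)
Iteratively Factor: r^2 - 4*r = (r - 4)*(r)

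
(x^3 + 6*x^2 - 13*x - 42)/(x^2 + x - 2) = (x^2 + 4*x - 21)/(x - 1)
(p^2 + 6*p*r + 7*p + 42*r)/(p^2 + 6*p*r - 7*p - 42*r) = (p + 7)/(p - 7)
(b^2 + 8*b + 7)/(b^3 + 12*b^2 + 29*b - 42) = (b + 1)/(b^2 + 5*b - 6)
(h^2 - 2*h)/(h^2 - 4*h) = (h - 2)/(h - 4)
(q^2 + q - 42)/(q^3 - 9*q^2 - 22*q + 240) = (q + 7)/(q^2 - 3*q - 40)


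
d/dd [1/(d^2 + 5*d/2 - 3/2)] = 2*(-4*d - 5)/(2*d^2 + 5*d - 3)^2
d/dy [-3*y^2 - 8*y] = -6*y - 8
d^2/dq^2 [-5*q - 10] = 0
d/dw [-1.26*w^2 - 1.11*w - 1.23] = -2.52*w - 1.11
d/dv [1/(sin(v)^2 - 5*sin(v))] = (5 - 2*sin(v))*cos(v)/((sin(v) - 5)^2*sin(v)^2)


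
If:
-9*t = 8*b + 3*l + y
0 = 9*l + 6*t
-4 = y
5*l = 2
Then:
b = 41/40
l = 2/5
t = -3/5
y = -4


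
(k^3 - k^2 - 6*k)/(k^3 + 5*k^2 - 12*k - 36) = k/(k + 6)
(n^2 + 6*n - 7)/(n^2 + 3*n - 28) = (n - 1)/(n - 4)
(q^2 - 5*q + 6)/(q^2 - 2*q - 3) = (q - 2)/(q + 1)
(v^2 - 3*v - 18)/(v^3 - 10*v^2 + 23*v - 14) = (v^2 - 3*v - 18)/(v^3 - 10*v^2 + 23*v - 14)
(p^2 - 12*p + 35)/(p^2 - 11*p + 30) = (p - 7)/(p - 6)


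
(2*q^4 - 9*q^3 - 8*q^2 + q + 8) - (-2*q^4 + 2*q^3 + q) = 4*q^4 - 11*q^3 - 8*q^2 + 8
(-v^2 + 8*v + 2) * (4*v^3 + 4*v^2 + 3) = -4*v^5 + 28*v^4 + 40*v^3 + 5*v^2 + 24*v + 6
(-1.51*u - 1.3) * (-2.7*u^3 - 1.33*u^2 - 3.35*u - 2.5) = 4.077*u^4 + 5.5183*u^3 + 6.7875*u^2 + 8.13*u + 3.25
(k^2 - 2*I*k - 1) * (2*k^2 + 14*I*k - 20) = 2*k^4 + 10*I*k^3 + 6*k^2 + 26*I*k + 20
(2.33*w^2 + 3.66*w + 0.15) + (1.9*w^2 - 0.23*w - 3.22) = 4.23*w^2 + 3.43*w - 3.07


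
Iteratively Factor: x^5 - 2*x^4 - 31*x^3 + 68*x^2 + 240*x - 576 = (x - 3)*(x^4 + x^3 - 28*x^2 - 16*x + 192) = (x - 3)*(x + 4)*(x^3 - 3*x^2 - 16*x + 48) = (x - 4)*(x - 3)*(x + 4)*(x^2 + x - 12) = (x - 4)*(x - 3)^2*(x + 4)*(x + 4)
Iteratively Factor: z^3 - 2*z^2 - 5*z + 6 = (z - 1)*(z^2 - z - 6) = (z - 1)*(z + 2)*(z - 3)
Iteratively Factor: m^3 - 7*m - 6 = (m - 3)*(m^2 + 3*m + 2) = (m - 3)*(m + 2)*(m + 1)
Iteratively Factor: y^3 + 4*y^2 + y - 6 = (y + 3)*(y^2 + y - 2) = (y + 2)*(y + 3)*(y - 1)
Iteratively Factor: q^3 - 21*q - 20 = (q + 1)*(q^2 - q - 20) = (q - 5)*(q + 1)*(q + 4)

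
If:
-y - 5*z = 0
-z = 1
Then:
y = 5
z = -1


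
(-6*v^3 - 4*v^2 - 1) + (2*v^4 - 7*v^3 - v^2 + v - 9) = 2*v^4 - 13*v^3 - 5*v^2 + v - 10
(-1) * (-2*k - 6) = 2*k + 6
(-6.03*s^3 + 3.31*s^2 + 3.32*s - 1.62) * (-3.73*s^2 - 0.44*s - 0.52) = 22.4919*s^5 - 9.6931*s^4 - 10.7044*s^3 + 2.8606*s^2 - 1.0136*s + 0.8424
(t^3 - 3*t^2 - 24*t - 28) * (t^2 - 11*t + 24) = t^5 - 14*t^4 + 33*t^3 + 164*t^2 - 268*t - 672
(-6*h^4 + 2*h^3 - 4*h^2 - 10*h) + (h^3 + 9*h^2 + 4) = -6*h^4 + 3*h^3 + 5*h^2 - 10*h + 4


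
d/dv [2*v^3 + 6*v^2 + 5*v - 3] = 6*v^2 + 12*v + 5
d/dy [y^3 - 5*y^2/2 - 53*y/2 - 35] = 3*y^2 - 5*y - 53/2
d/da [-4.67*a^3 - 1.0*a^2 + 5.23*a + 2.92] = -14.01*a^2 - 2.0*a + 5.23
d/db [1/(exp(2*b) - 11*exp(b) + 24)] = (11 - 2*exp(b))*exp(b)/(exp(2*b) - 11*exp(b) + 24)^2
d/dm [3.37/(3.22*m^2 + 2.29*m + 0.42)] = (-21.7028*m - 7.7173)/(3.22*m^2 + 2.29*m + 0.42)^2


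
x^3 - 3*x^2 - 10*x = x*(x - 5)*(x + 2)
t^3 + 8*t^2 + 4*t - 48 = (t - 2)*(t + 4)*(t + 6)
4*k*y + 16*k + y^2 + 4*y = (4*k + y)*(y + 4)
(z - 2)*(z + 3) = z^2 + z - 6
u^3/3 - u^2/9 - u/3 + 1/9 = (u/3 + 1/3)*(u - 1)*(u - 1/3)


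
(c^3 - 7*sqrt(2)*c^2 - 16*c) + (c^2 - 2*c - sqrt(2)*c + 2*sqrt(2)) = c^3 - 7*sqrt(2)*c^2 + c^2 - 18*c - sqrt(2)*c + 2*sqrt(2)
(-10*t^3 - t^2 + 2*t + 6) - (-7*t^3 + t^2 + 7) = -3*t^3 - 2*t^2 + 2*t - 1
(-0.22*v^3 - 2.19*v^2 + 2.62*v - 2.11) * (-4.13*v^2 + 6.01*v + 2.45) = 0.9086*v^5 + 7.7225*v^4 - 24.5215*v^3 + 19.095*v^2 - 6.2621*v - 5.1695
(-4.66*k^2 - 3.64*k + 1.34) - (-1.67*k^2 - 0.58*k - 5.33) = -2.99*k^2 - 3.06*k + 6.67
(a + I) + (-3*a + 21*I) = -2*a + 22*I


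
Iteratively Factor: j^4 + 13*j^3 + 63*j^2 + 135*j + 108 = (j + 4)*(j^3 + 9*j^2 + 27*j + 27) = (j + 3)*(j + 4)*(j^2 + 6*j + 9) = (j + 3)^2*(j + 4)*(j + 3)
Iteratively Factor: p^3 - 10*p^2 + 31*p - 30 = (p - 2)*(p^2 - 8*p + 15) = (p - 3)*(p - 2)*(p - 5)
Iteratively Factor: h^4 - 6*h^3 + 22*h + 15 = (h + 1)*(h^3 - 7*h^2 + 7*h + 15) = (h - 3)*(h + 1)*(h^2 - 4*h - 5) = (h - 3)*(h + 1)^2*(h - 5)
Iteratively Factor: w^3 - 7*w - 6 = (w - 3)*(w^2 + 3*w + 2) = (w - 3)*(w + 2)*(w + 1)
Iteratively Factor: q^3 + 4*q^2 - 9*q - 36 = (q + 3)*(q^2 + q - 12) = (q - 3)*(q + 3)*(q + 4)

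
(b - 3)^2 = b^2 - 6*b + 9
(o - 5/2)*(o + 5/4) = o^2 - 5*o/4 - 25/8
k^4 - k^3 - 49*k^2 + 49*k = k*(k - 7)*(k - 1)*(k + 7)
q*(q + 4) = q^2 + 4*q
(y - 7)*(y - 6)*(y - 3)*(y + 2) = y^4 - 14*y^3 + 49*y^2 + 36*y - 252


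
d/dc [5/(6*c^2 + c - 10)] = 5*(-12*c - 1)/(6*c^2 + c - 10)^2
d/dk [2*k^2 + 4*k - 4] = 4*k + 4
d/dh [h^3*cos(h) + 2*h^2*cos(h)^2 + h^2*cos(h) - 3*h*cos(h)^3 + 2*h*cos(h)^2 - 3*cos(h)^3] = -h^3*sin(h) - h^2*sin(h) - 2*h^2*sin(2*h) + 3*h^2*cos(h) + 9*h*sin(h)*cos(h)^2 - 2*h*sin(2*h) + 4*h*cos(h)^2 + 2*h*cos(h) + 9*sin(h)*cos(h)^2 - 3*cos(h)^3 + 2*cos(h)^2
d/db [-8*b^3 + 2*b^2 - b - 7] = -24*b^2 + 4*b - 1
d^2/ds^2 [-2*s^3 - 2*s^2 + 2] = -12*s - 4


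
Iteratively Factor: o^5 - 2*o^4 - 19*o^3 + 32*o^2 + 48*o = (o - 3)*(o^4 + o^3 - 16*o^2 - 16*o) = (o - 3)*(o + 1)*(o^3 - 16*o) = (o - 4)*(o - 3)*(o + 1)*(o^2 + 4*o) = (o - 4)*(o - 3)*(o + 1)*(o + 4)*(o)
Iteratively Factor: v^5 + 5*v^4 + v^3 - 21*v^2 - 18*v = (v + 1)*(v^4 + 4*v^3 - 3*v^2 - 18*v) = (v + 1)*(v + 3)*(v^3 + v^2 - 6*v) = v*(v + 1)*(v + 3)*(v^2 + v - 6) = v*(v + 1)*(v + 3)^2*(v - 2)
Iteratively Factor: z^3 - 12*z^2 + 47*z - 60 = (z - 5)*(z^2 - 7*z + 12) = (z - 5)*(z - 3)*(z - 4)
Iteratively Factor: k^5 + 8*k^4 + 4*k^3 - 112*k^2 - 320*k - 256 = (k + 4)*(k^4 + 4*k^3 - 12*k^2 - 64*k - 64) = (k + 4)^2*(k^3 - 12*k - 16) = (k - 4)*(k + 4)^2*(k^2 + 4*k + 4) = (k - 4)*(k + 2)*(k + 4)^2*(k + 2)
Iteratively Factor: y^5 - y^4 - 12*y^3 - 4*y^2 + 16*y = (y)*(y^4 - y^3 - 12*y^2 - 4*y + 16) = y*(y + 2)*(y^3 - 3*y^2 - 6*y + 8) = y*(y - 1)*(y + 2)*(y^2 - 2*y - 8) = y*(y - 4)*(y - 1)*(y + 2)*(y + 2)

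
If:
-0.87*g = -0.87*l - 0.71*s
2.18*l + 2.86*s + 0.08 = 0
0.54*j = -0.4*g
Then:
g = -0.495834651481599*s - 0.036697247706422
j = 0.367284927023406*s + 0.0271831464492015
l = -1.31192660550459*s - 0.036697247706422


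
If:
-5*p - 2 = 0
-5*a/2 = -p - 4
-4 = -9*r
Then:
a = 36/25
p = -2/5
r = 4/9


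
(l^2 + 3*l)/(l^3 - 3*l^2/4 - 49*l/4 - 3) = 4*l/(4*l^2 - 15*l - 4)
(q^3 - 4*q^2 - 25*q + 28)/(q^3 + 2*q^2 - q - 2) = (q^2 - 3*q - 28)/(q^2 + 3*q + 2)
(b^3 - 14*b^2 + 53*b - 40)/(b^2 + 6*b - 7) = (b^2 - 13*b + 40)/(b + 7)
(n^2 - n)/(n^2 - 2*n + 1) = n/(n - 1)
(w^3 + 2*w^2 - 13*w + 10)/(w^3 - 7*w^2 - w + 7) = (w^2 + 3*w - 10)/(w^2 - 6*w - 7)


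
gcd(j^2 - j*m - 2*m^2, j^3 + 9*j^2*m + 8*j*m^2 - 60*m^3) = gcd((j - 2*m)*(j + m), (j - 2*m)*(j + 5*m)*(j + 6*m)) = j - 2*m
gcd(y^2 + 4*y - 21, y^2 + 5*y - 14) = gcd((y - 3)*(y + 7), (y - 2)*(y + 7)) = y + 7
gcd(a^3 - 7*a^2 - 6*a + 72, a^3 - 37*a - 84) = a + 3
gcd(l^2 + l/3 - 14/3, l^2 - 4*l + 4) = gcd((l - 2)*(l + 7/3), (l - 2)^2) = l - 2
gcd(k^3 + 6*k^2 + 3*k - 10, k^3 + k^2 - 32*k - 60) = k^2 + 7*k + 10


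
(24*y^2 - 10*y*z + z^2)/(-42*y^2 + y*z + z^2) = (-4*y + z)/(7*y + z)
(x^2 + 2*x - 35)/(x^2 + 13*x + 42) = (x - 5)/(x + 6)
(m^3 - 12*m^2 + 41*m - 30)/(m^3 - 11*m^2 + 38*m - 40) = (m^2 - 7*m + 6)/(m^2 - 6*m + 8)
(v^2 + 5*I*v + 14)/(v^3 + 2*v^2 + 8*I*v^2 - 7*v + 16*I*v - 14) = (v - 2*I)/(v^2 + v*(2 + I) + 2*I)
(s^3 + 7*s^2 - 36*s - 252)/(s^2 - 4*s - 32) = (-s^3 - 7*s^2 + 36*s + 252)/(-s^2 + 4*s + 32)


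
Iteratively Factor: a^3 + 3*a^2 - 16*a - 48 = (a + 3)*(a^2 - 16) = (a - 4)*(a + 3)*(a + 4)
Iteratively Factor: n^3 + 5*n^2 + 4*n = (n)*(n^2 + 5*n + 4) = n*(n + 4)*(n + 1)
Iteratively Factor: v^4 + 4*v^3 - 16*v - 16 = (v + 2)*(v^3 + 2*v^2 - 4*v - 8) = (v + 2)^2*(v^2 - 4) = (v - 2)*(v + 2)^2*(v + 2)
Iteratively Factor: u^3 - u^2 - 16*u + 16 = (u + 4)*(u^2 - 5*u + 4) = (u - 4)*(u + 4)*(u - 1)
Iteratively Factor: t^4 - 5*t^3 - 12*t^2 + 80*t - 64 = (t + 4)*(t^3 - 9*t^2 + 24*t - 16) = (t - 4)*(t + 4)*(t^2 - 5*t + 4) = (t - 4)*(t - 1)*(t + 4)*(t - 4)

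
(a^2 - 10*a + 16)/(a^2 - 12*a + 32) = (a - 2)/(a - 4)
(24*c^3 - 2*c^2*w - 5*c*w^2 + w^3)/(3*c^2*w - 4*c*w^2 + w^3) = (-8*c^2 - 2*c*w + w^2)/(w*(-c + w))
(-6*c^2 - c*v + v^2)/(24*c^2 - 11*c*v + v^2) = (2*c + v)/(-8*c + v)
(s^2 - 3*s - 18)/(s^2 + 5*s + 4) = (s^2 - 3*s - 18)/(s^2 + 5*s + 4)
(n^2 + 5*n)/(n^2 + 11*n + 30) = n/(n + 6)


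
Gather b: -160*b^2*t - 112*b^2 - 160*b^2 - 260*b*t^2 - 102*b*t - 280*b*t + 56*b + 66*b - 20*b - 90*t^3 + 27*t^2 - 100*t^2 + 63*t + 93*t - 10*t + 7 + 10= b^2*(-160*t - 272) + b*(-260*t^2 - 382*t + 102) - 90*t^3 - 73*t^2 + 146*t + 17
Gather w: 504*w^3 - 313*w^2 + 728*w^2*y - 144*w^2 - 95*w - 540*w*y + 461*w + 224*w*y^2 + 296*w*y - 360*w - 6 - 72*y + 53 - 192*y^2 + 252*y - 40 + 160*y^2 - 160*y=504*w^3 + w^2*(728*y - 457) + w*(224*y^2 - 244*y + 6) - 32*y^2 + 20*y + 7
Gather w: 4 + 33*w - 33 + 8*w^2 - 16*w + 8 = 8*w^2 + 17*w - 21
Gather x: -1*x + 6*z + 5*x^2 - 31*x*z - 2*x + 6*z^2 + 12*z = 5*x^2 + x*(-31*z - 3) + 6*z^2 + 18*z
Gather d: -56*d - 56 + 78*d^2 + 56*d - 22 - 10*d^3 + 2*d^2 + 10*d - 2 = -10*d^3 + 80*d^2 + 10*d - 80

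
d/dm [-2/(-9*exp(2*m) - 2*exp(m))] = 4*(-9*exp(m) - 1)*exp(-m)/(9*exp(m) + 2)^2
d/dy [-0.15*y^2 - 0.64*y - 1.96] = -0.3*y - 0.64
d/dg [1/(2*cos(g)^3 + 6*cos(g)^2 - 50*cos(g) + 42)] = (3*cos(g)^2 + 6*cos(g) - 25)*sin(g)/(2*(cos(g)^3 + 3*cos(g)^2 - 25*cos(g) + 21)^2)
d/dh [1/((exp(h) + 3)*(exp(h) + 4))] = (-2*exp(h) - 7)*exp(h)/(exp(4*h) + 14*exp(3*h) + 73*exp(2*h) + 168*exp(h) + 144)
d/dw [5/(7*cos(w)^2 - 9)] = 140*sin(2*w)/(11 - 7*cos(2*w))^2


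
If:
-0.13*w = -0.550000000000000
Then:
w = 4.23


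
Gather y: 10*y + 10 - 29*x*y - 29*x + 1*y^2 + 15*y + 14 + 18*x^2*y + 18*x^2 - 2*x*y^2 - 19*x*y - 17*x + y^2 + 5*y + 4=18*x^2 - 46*x + y^2*(2 - 2*x) + y*(18*x^2 - 48*x + 30) + 28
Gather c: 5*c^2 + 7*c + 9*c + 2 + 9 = 5*c^2 + 16*c + 11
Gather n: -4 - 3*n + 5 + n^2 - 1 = n^2 - 3*n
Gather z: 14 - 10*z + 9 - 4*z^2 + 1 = -4*z^2 - 10*z + 24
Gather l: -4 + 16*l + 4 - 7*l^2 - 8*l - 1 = -7*l^2 + 8*l - 1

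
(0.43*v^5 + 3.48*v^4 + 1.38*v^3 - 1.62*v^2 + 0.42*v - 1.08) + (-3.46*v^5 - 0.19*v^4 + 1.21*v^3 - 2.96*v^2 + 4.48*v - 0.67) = -3.03*v^5 + 3.29*v^4 + 2.59*v^3 - 4.58*v^2 + 4.9*v - 1.75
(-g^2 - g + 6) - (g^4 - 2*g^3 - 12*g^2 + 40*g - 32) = -g^4 + 2*g^3 + 11*g^2 - 41*g + 38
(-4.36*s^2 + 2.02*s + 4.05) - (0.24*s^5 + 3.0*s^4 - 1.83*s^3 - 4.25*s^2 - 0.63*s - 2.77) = -0.24*s^5 - 3.0*s^4 + 1.83*s^3 - 0.11*s^2 + 2.65*s + 6.82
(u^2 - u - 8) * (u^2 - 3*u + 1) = u^4 - 4*u^3 - 4*u^2 + 23*u - 8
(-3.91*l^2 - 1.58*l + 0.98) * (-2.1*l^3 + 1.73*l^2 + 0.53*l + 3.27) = 8.211*l^5 - 3.4463*l^4 - 6.8637*l^3 - 11.9277*l^2 - 4.6472*l + 3.2046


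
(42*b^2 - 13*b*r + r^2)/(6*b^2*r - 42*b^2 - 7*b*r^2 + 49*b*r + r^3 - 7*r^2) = (-7*b + r)/(-b*r + 7*b + r^2 - 7*r)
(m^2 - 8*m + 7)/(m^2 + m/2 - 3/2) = 2*(m - 7)/(2*m + 3)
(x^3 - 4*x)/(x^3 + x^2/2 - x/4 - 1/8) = 8*x*(x^2 - 4)/(8*x^3 + 4*x^2 - 2*x - 1)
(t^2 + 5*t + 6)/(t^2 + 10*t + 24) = (t^2 + 5*t + 6)/(t^2 + 10*t + 24)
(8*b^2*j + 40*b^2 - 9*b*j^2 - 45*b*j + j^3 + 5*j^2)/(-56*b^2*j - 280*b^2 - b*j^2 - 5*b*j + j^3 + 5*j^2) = (-b + j)/(7*b + j)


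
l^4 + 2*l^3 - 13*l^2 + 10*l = l*(l - 2)*(l - 1)*(l + 5)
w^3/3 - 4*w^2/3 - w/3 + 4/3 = (w/3 + 1/3)*(w - 4)*(w - 1)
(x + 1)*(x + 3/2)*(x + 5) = x^3 + 15*x^2/2 + 14*x + 15/2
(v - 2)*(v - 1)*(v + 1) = v^3 - 2*v^2 - v + 2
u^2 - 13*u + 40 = (u - 8)*(u - 5)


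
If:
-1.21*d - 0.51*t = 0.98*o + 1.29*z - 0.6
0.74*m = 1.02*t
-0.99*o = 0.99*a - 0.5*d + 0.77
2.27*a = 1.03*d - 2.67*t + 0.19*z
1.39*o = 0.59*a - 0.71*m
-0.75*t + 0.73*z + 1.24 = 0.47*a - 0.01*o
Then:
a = 0.24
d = 1.71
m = 0.51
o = -0.16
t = 0.37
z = -1.16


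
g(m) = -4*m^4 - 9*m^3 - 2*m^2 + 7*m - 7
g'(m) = -16*m^3 - 27*m^2 - 4*m + 7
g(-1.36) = -11.26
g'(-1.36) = 2.75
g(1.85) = -104.73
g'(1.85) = -194.11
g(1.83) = -100.90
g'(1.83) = -188.80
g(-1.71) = -14.02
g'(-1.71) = 14.89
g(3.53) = -1024.19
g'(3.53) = -1047.36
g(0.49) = -5.34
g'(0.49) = -3.33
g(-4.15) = -613.69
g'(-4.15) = 702.17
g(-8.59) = -16288.88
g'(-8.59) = 8190.52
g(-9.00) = -19915.00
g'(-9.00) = 9520.00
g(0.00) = -7.00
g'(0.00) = 7.00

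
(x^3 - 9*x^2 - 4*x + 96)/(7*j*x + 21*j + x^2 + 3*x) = (x^2 - 12*x + 32)/(7*j + x)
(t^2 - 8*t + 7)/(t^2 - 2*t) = (t^2 - 8*t + 7)/(t*(t - 2))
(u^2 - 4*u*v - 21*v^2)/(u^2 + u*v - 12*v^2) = (u^2 - 4*u*v - 21*v^2)/(u^2 + u*v - 12*v^2)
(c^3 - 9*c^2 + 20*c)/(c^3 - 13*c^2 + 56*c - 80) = c/(c - 4)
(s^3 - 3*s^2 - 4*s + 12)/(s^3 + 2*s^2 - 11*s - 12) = (s^2 - 4)/(s^2 + 5*s + 4)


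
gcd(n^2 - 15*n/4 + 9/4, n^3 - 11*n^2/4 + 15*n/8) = 1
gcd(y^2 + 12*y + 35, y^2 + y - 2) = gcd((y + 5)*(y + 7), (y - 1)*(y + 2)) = 1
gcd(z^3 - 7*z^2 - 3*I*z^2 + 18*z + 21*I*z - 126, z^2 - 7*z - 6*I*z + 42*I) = z^2 + z*(-7 - 6*I) + 42*I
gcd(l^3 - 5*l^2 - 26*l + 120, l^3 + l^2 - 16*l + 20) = l + 5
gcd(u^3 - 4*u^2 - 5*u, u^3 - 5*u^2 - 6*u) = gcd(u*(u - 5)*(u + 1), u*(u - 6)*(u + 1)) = u^2 + u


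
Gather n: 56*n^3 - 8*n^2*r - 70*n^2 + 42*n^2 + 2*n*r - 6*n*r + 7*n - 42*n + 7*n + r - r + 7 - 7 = 56*n^3 + n^2*(-8*r - 28) + n*(-4*r - 28)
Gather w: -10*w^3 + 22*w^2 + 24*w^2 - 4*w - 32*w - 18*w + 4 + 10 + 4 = -10*w^3 + 46*w^2 - 54*w + 18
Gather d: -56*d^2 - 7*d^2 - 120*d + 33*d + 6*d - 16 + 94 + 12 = -63*d^2 - 81*d + 90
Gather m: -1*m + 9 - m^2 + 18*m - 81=-m^2 + 17*m - 72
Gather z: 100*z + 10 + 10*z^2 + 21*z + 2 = 10*z^2 + 121*z + 12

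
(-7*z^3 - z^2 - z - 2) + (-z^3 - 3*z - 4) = -8*z^3 - z^2 - 4*z - 6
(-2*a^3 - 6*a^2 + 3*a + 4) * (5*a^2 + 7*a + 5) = -10*a^5 - 44*a^4 - 37*a^3 + 11*a^2 + 43*a + 20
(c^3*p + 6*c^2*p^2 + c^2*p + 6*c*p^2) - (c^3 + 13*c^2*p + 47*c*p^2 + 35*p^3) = c^3*p - c^3 + 6*c^2*p^2 - 12*c^2*p - 41*c*p^2 - 35*p^3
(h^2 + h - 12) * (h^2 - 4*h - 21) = h^4 - 3*h^3 - 37*h^2 + 27*h + 252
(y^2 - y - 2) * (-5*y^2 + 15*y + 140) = -5*y^4 + 20*y^3 + 135*y^2 - 170*y - 280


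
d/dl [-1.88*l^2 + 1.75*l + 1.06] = 1.75 - 3.76*l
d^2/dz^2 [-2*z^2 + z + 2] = -4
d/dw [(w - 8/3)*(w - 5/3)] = 2*w - 13/3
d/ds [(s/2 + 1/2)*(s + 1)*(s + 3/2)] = (s + 1)*(3*s + 4)/2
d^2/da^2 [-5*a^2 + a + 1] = -10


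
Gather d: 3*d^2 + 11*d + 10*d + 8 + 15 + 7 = 3*d^2 + 21*d + 30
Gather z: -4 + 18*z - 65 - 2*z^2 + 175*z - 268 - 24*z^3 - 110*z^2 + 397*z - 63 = -24*z^3 - 112*z^2 + 590*z - 400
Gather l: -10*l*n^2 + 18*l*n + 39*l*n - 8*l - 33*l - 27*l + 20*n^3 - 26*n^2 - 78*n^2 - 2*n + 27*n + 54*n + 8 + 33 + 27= l*(-10*n^2 + 57*n - 68) + 20*n^3 - 104*n^2 + 79*n + 68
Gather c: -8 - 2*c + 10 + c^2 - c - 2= c^2 - 3*c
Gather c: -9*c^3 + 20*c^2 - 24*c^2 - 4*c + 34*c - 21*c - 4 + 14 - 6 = -9*c^3 - 4*c^2 + 9*c + 4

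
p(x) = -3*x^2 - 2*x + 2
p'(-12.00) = 70.00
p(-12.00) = -406.00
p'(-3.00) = 16.00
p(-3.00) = -19.00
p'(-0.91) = 3.46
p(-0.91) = 1.34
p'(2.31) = -15.86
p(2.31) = -18.63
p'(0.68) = -6.08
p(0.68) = -0.75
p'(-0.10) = -1.40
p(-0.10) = 2.17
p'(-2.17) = 11.02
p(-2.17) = -7.79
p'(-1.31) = 5.86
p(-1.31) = -0.53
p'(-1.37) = 6.22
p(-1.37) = -0.89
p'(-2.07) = 10.42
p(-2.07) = -6.71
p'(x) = -6*x - 2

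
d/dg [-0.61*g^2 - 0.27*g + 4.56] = -1.22*g - 0.27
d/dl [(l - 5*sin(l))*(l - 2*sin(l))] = -7*l*cos(l) + 2*l - 7*sin(l) + 10*sin(2*l)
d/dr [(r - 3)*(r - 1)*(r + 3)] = 3*r^2 - 2*r - 9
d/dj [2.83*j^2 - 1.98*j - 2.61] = 5.66*j - 1.98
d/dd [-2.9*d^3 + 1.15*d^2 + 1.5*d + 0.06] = -8.7*d^2 + 2.3*d + 1.5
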